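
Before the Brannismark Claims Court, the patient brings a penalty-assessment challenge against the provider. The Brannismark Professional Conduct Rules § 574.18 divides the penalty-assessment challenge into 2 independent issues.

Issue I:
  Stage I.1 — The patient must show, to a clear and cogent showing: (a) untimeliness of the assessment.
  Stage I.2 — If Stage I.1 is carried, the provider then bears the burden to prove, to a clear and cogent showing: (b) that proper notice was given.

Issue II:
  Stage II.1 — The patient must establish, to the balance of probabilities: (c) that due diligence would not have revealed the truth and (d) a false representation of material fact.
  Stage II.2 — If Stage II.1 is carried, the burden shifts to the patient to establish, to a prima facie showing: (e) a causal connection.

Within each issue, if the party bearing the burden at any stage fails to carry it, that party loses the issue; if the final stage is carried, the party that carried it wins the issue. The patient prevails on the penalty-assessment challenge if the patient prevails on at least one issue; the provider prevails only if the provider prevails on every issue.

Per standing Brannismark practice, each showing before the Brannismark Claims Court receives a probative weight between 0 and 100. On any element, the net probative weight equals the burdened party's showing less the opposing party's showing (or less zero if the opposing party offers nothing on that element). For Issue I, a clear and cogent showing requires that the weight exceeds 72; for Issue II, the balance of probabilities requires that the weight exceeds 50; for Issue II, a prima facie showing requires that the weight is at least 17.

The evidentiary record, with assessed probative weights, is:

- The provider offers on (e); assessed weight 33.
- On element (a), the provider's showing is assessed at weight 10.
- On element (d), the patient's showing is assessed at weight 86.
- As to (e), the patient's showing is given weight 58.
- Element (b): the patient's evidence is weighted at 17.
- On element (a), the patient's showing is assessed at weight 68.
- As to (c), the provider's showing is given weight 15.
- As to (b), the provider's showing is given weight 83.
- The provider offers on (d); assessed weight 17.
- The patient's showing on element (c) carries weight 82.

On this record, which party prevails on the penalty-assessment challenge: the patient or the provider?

patient

— Issue I —
Stage I.1 (patient, a clear and cogent showing, weight exceeds 72): (a) net 68−10=58 ≤ 72 — fails.
  The patient does not carry Stage I.1.
The analysis ends at Stage I.1; the provider prevails on this issue.
— Issue II —
Stage II.1 (patient, the balance of probabilities, weight exceeds 50): (c) net 82−15=67 > 50 — meets; (d) net 86−17=69 > 50 — meets.
  Stage II.1 carried; the burden remains with the patient.
Stage II.2 (patient, a prima facie showing, weight is at least 17): (e) net 58−33=25 ≥ 17 — meets.
  All elements met at the final stage.
Every stage carried; the patient prevails on this issue.
Per-issue: Issue I → provider; Issue II → patient. The patient must prevail on at least one issue; overall, the patient prevails.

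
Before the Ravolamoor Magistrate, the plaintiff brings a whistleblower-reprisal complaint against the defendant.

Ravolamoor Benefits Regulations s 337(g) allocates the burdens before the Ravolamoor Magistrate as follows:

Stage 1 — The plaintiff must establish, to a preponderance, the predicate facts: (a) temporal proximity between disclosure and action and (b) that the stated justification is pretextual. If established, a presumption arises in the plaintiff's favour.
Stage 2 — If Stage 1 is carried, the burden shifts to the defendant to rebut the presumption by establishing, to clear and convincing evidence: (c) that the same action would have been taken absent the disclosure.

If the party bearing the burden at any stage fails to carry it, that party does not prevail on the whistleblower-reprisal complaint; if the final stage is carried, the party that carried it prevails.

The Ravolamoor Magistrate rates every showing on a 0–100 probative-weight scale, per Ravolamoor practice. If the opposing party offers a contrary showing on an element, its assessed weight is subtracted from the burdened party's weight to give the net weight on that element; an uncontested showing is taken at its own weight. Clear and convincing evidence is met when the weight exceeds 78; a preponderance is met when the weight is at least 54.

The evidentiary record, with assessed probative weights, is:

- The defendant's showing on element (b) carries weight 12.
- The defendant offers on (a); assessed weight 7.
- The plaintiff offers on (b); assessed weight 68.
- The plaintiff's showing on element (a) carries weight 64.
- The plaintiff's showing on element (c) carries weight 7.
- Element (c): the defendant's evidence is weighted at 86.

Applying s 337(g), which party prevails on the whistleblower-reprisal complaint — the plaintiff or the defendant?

defendant

Stage 1 (plaintiff, a preponderance, weight is at least 54): (a) net 64−7=57 ≥ 54 — meets; (b) net 68−12=56 ≥ 54 — meets.
  The plaintiff carries Stage 1; the defendant now bears the burden.
Stage 2 (defendant, clear and convincing evidence, weight exceeds 78): (c) net 86−7=79 > 78 — meets.
  All elements met at the final stage.
Every stage carried; the defendant prevails.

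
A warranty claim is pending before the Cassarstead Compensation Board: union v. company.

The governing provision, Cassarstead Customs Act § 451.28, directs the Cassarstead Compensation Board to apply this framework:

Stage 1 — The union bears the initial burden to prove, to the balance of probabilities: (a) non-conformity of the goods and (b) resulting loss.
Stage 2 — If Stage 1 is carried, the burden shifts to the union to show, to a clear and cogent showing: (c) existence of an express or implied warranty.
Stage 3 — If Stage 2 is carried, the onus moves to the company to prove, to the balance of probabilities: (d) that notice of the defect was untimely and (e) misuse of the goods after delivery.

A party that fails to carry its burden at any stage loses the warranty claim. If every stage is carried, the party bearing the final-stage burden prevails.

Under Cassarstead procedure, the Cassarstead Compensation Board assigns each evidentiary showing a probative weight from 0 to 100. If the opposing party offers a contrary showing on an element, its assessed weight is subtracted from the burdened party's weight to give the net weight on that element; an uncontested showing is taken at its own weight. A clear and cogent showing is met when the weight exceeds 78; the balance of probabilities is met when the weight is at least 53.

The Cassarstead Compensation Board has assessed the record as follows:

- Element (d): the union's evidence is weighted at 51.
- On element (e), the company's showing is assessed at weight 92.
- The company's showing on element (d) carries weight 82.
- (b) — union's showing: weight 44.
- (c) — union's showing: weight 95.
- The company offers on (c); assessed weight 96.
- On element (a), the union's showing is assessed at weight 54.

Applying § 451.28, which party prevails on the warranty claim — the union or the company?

Stage 1 (union, the balance of probabilities, weight is at least 53): (a) 54 ≥ 53 — meets; (b) 44 < 53 — fails.
  Stage 1 not carried; the union fails its burden.
The analysis ends at Stage 1; the company prevails.

company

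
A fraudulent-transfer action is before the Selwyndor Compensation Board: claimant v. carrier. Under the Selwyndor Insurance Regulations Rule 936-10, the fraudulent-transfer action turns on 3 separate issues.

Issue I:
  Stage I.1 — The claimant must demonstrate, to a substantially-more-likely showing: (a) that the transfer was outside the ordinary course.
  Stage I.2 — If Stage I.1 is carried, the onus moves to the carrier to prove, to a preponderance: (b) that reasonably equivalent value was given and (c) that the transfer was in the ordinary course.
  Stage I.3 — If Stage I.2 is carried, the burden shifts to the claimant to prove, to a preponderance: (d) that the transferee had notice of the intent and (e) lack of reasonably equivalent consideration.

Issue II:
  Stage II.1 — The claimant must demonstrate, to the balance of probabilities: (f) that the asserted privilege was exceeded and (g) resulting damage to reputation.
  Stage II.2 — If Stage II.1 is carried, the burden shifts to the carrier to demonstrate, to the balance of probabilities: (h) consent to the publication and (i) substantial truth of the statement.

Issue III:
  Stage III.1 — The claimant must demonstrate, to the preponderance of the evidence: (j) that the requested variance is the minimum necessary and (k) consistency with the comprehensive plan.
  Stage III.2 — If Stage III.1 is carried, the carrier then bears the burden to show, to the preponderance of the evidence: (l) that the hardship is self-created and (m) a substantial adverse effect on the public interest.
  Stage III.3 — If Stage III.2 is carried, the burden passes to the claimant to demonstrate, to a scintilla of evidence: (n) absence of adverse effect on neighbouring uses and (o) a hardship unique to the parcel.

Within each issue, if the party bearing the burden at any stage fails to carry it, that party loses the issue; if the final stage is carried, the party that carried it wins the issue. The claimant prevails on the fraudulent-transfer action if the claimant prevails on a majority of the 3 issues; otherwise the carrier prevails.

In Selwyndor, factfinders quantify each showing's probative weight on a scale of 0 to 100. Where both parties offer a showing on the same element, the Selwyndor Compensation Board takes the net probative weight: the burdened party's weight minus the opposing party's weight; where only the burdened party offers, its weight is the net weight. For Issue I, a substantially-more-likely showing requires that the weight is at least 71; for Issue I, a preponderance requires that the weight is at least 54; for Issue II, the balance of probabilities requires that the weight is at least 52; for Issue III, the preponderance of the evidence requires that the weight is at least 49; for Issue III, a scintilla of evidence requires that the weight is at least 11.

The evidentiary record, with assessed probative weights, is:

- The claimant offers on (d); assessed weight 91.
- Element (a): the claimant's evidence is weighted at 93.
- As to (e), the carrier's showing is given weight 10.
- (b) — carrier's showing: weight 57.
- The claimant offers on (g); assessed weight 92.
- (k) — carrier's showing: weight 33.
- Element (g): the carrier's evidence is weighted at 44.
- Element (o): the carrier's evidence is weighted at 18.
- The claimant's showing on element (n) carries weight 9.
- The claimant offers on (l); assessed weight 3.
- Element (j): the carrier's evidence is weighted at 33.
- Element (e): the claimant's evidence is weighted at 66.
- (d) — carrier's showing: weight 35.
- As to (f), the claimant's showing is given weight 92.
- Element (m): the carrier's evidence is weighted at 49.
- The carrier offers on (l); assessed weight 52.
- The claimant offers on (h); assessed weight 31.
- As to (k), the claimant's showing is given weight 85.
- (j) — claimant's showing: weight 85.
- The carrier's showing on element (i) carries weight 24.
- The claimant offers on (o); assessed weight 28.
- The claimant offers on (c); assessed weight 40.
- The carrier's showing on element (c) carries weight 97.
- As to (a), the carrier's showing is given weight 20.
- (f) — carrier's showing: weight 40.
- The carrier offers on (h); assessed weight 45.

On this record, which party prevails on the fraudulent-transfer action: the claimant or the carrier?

carrier

— Issue I —
At Stage I.1 the claimant must meet a substantially-more-likely showing (weight is at least 71): on (a) the weight is 93 less the opposing 20 gives net 73, ≥ 71, so (a) meets the standard.
  All elements met. The burden passes to the carrier.
At Stage I.2 the carrier must meet a preponderance (weight is at least 54): on (b) the weight is 57, ≥ 54, so (b) meets the standard; on (c) the weight is 97 less the opposing 40 gives net 57, which does reach 54, so (c) meets the standard.
  Stage I.2 carried; the burden shifts to the claimant.
At Stage I.3 the claimant must meet a preponderance (weight is at least 54): on (d) the weight is 91 less the opposing 35 gives net 56, ≥ 54, so (d) meets the standard; on (e) the weight is 66 less the opposing 10 gives net 56, ≥ 54, so (e) meets the standard.
  Stage I.3 carried; the final stage is satisfied.
With every stage satisfied, the claimant prevails on this issue.
— Issue II —
At Stage II.1 the claimant must meet the balance of probabilities (weight is at least 52): on (f) the weight is 92 less the opposing 40 gives net 52, ≥ 52, so (f) meets the standard; on (g) the weight is 92 less the opposing 44 gives net 48, which does not reach 52, so (g) does not meet the standard.
  Not every element is met, so the claimant fails to carry Stage II.1.
The analysis ends at Stage II.1; the carrier prevails on this issue.
— Issue III —
Stage III.1 — burden on claimant; standard: the preponderance of the evidence (weight is at least 49).
    (j): 85 − 33 = 52 ≥ 49 [met]
    (k): 85 − 33 = 52 ≥ 49 [met]
  Stage III.1 is satisfied; the onus moves to the carrier.
Stage III.2 — burden on carrier; standard: the preponderance of the evidence (weight is at least 49).
    (l): 52 − 3 = 49 ≥ 49 [met]
    (m): 49 ≥ 49 [met]
  The carrier carries Stage III.2; the claimant now bears the burden.
Stage III.3 — burden on claimant; standard: a scintilla of evidence (weight is at least 11).
    (n): 9 < 11 [not met]
    (o): 28 − 18 = 10 < 11 [not met]
  Stage III.3 not carried; the claimant fails its burden.
So the carrier prevails on this issue.
Per-issue: Issue I → claimant; Issue II → carrier; Issue III → carrier. The claimant must prevail on a majority of issues; overall, the carrier prevails.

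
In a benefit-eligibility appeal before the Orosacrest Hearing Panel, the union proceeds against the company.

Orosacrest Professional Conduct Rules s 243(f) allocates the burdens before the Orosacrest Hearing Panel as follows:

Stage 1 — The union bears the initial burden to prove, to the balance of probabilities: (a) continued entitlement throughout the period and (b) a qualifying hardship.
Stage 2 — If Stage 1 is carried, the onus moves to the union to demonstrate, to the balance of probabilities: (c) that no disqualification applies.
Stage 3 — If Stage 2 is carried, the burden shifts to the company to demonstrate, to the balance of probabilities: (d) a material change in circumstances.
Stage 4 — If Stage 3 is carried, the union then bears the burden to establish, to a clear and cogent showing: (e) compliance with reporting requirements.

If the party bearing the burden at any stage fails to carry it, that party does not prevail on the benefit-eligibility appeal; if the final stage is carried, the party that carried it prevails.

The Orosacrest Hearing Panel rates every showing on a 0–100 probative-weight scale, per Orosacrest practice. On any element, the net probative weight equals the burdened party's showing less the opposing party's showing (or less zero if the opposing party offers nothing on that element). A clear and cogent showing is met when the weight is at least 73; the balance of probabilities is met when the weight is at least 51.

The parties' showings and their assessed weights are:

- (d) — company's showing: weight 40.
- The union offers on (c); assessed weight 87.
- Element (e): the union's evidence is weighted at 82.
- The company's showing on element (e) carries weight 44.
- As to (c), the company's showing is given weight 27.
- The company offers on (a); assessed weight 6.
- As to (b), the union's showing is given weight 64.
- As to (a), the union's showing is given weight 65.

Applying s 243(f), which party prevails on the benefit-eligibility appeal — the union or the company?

Stage 1 (union, the balance of probabilities, weight is at least 51): (a) net 65−6=59 ≥ 51 — meets; (b) 64 ≥ 51 — meets.
  Stage 1 carried; the burden remains with the union.
Stage 2 (union, the balance of probabilities, weight is at least 51): (c) net 87−27=60 ≥ 51 — meets.
  All elements met. The burden passes to the company.
Stage 3 (company, the balance of probabilities, weight is at least 51): (d) 40 < 51 — fails.
  The company does not carry Stage 3.
The analysis ends at Stage 3; the union prevails.

union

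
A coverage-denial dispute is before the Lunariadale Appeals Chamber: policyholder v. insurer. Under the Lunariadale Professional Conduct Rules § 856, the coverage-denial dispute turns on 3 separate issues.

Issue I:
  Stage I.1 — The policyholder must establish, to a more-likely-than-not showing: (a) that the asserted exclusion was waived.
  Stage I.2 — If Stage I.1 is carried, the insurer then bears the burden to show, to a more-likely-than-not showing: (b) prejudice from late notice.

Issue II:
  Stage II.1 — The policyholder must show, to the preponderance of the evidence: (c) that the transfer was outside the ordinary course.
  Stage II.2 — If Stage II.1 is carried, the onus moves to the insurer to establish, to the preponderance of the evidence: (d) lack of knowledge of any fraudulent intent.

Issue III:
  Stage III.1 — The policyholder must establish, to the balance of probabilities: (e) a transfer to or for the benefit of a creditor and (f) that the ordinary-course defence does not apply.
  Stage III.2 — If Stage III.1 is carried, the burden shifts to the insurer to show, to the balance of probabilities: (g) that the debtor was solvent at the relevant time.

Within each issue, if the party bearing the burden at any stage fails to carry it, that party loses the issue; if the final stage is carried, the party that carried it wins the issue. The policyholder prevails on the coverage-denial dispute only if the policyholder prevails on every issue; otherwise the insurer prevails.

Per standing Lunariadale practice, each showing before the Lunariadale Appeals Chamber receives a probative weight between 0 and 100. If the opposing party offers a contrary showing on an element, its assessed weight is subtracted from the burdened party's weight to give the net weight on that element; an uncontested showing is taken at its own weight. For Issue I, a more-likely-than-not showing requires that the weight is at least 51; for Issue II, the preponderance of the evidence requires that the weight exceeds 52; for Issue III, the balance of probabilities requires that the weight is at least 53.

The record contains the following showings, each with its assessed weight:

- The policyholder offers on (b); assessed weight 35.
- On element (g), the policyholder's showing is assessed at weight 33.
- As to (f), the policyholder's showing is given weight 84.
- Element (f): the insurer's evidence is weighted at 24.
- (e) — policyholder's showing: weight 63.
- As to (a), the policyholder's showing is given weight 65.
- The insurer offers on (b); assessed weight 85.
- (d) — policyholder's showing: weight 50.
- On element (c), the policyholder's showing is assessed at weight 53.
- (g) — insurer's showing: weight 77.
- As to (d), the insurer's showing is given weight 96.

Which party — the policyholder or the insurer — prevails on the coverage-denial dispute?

— Issue I —
At Stage I.1 the policyholder must meet a more-likely-than-not showing (weight is at least 51): on (a) the weight is 65, ≥ 51, so (a) meets the standard.
  All elements met. The burden passes to the insurer.
At Stage I.2 the insurer must meet a more-likely-than-not showing (weight is at least 51): on (b) the weight is 85 less the opposing 35 gives net 50, which does not reach 51, so (b) does not meet the standard.
  The insurer does not carry Stage I.2.
So the policyholder prevails on this issue.
— Issue II —
At Stage II.1 the policyholder must meet the preponderance of the evidence (weight exceeds 52): on (c) the weight is 53, > 52, so (c) meets the standard.
  Stage II.1 carried; the burden shifts to the insurer.
At Stage II.2 the insurer must meet the preponderance of the evidence (weight exceeds 52): on (d) the weight is 96 less the opposing 50 gives net 46, ≤ 52, so (d) does not meet the standard.
  Not every element is met, so the insurer fails to carry Stage II.2.
So the policyholder prevails on this issue.
— Issue III —
Stage III.1 (policyholder, the balance of probabilities, weight is at least 53): (e) 63 ≥ 53 — meets; (f) net 84−24=60 ≥ 53 — meets.
  All elements met. The burden passes to the insurer.
Stage III.2 (insurer, the balance of probabilities, weight is at least 53): (g) net 77−33=44 < 53 — fails.
  Stage III.2 not carried; the insurer fails its burden.
So the policyholder prevails on this issue.
Per-issue: Issue I → policyholder; Issue II → policyholder; Issue III → policyholder. The policyholder must prevail on every issue; overall, the policyholder prevails.

policyholder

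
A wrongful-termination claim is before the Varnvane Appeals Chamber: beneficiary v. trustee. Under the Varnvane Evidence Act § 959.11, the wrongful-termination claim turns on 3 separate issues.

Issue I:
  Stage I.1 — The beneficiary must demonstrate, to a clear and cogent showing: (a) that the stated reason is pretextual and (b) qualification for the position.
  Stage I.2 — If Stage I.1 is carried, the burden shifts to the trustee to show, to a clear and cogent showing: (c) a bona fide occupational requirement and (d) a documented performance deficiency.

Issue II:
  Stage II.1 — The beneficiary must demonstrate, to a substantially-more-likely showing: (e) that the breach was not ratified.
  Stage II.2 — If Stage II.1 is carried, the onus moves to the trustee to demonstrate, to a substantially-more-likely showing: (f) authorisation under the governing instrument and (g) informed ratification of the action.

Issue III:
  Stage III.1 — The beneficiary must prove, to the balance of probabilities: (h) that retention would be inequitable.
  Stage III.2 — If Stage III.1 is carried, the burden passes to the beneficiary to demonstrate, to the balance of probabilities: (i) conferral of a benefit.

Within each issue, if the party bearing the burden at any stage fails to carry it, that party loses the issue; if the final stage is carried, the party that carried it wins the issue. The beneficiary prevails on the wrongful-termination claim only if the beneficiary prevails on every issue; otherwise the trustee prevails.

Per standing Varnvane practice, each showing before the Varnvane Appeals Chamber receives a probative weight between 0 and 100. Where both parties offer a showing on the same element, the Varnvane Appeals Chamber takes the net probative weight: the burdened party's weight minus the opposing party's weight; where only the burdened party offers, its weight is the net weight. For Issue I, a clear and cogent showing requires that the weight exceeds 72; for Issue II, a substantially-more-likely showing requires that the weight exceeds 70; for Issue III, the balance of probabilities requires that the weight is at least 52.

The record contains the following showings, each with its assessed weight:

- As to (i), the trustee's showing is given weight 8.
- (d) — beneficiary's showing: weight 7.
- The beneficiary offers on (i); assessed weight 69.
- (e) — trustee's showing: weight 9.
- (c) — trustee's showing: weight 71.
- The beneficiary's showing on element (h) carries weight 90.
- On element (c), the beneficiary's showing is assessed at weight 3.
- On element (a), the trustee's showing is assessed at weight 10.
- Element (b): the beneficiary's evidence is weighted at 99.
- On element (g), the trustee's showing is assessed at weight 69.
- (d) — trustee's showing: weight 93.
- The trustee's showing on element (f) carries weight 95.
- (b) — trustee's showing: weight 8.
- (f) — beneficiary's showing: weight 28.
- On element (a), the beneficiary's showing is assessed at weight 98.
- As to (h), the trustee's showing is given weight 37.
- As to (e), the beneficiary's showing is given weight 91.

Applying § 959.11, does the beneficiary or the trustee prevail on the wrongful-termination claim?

— Issue I —
At Stage I.1 the beneficiary must meet a clear and cogent showing (weight exceeds 72): on (a) the weight is 98 less the opposing 10 gives net 88, > 72, so (a) meets the standard; on (b) the weight is 99 less the opposing 8 gives net 91, > 72, so (b) meets the standard.
  Stage I.1 carried; the burden shifts to the trustee.
At Stage I.2 the trustee must meet a clear and cogent showing (weight exceeds 72): on (c) the weight is 71 less the opposing 3 gives net 68, ≤ 72, so (c) does not meet the standard; on (d) the weight is 93 less the opposing 7 gives net 86, which does exceed 72, so (d) meets the standard.
  Stage I.2 not carried; the trustee fails its burden.
So the beneficiary prevails on this issue.
— Issue II —
Stage II.1 — burden on beneficiary; standard: a substantially-more-likely showing (weight exceeds 70).
    (e): 91 − 9 = 82 > 70 [met]
  Stage II.1 is satisfied; the onus moves to the trustee.
Stage II.2 — burden on trustee; standard: a substantially-more-likely showing (weight exceeds 70).
    (f): 95 − 28 = 67 ≤ 70 [not met]
    (g): 69 ≤ 70 [not met]
  The trustee does not carry Stage II.2.
So the beneficiary prevails on this issue.
— Issue III —
At Stage III.1 the beneficiary must meet the balance of probabilities (weight is at least 52): on (h) the weight is 90 less the opposing 37 gives net 53, which does reach 52, so (h) meets the standard.
  Stage III.1 carried; the burden remains with the beneficiary.
At Stage III.2 the beneficiary must meet the balance of probabilities (weight is at least 52): on (i) the weight is 69 less the opposing 8 gives net 61, which does reach 52, so (i) meets the standard.
  Stage III.2 carried; the final stage is satisfied.
All stages carried — the beneficiary prevails on this issue.
Per-issue: Issue I → beneficiary; Issue II → beneficiary; Issue III → beneficiary. The beneficiary must prevail on every issue; overall, the beneficiary prevails.

beneficiary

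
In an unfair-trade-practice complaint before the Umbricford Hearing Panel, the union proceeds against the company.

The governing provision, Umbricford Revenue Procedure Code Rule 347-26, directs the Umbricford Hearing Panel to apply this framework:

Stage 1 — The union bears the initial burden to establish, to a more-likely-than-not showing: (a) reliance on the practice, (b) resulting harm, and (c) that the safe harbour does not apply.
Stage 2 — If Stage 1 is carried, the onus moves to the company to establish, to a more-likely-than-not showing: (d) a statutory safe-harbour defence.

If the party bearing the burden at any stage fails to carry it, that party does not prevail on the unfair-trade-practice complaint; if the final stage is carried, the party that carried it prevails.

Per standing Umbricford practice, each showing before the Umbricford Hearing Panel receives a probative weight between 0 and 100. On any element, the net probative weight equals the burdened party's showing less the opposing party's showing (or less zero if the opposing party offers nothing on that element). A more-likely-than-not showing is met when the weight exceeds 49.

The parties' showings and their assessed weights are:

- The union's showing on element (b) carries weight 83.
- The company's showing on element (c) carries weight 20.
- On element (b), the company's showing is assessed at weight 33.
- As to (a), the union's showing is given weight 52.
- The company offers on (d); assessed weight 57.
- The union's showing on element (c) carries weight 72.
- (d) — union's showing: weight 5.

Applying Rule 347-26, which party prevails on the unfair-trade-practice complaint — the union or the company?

company

At Stage 1 the union must meet a more-likely-than-not showing (weight exceeds 49): on (a) the weight is 52, which does exceed 49, so (a) meets the standard; on (b) the weight is 83 less the opposing 33 gives net 50, > 49, so (b) meets the standard; on (c) the weight is 72 less the opposing 20 gives net 52, which does exceed 49, so (c) meets the standard.
  Stage 1 carried; the burden shifts to the company.
At Stage 2 the company must meet a more-likely-than-not showing (weight exceeds 49): on (d) the weight is 57 less the opposing 5 gives net 52, > 49, so (d) meets the standard.
  The company carries the last stage.
All stages carried — the company prevails.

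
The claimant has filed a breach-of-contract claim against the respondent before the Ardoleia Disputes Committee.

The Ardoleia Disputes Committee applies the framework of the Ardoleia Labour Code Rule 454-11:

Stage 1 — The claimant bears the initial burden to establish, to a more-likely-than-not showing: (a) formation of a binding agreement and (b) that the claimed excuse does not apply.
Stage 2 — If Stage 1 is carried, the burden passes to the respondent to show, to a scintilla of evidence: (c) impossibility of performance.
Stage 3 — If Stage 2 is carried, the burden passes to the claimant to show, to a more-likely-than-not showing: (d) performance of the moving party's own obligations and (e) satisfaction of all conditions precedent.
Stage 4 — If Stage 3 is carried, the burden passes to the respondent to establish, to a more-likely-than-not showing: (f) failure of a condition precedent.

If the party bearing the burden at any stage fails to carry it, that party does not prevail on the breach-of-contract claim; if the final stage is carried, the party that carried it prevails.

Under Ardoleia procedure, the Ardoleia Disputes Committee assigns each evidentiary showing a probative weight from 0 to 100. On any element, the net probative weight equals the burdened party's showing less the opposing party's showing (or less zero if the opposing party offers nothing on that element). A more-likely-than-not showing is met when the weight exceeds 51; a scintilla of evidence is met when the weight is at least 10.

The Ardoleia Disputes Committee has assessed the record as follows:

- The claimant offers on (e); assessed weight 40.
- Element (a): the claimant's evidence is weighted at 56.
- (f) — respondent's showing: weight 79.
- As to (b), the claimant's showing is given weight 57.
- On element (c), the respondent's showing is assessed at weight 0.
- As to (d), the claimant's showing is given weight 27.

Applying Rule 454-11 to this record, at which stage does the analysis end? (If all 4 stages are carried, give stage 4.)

stage 2

Stage 1 — burden on claimant; standard: a more-likely-than-not showing (weight exceeds 51).
    (a): 56 > 51 [met]
    (b): 57 > 51 [met]
  Stage 1 carried; the burden shifts to the respondent.
Stage 2 — burden on respondent; standard: a scintilla of evidence (weight is at least 10).
    (c): 0 < 10 [not met]
  Stage 2 not carried; the respondent fails its burden.
So the claimant prevails.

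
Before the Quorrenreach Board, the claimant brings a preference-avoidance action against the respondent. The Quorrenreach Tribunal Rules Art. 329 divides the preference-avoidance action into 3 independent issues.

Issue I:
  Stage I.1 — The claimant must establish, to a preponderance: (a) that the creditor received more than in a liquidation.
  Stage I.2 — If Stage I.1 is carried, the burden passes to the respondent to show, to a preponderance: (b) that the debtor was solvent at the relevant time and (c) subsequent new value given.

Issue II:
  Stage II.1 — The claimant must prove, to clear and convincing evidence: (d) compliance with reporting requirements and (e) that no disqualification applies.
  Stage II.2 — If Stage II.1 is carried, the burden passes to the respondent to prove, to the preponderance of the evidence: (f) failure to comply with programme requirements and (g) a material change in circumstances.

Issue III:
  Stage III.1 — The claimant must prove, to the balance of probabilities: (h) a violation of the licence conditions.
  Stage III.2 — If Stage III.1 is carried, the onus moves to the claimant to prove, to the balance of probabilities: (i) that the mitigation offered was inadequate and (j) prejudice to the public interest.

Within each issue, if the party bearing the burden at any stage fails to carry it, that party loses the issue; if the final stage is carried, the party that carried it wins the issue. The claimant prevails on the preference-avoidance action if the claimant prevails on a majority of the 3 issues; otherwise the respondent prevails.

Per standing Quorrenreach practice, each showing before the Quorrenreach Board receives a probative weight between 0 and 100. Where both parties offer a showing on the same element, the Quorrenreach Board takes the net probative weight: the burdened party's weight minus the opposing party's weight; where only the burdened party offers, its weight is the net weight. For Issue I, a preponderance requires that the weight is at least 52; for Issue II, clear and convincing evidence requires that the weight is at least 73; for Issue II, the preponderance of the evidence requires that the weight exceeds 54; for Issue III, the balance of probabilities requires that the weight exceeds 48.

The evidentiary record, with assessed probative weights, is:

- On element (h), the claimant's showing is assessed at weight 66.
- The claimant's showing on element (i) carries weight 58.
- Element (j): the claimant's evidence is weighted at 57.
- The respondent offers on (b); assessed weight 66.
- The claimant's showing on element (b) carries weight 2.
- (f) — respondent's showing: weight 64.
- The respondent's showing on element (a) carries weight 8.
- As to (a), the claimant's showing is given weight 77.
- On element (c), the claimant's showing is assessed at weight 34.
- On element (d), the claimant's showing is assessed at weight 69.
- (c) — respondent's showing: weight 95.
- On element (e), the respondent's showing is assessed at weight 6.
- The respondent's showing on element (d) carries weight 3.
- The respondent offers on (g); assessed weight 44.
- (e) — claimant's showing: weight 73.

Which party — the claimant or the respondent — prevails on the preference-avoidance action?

respondent

— Issue I —
Stage I.1 (claimant, a preponderance, weight is at least 52): (a) net 77−8=69 ≥ 52 — meets.
  The claimant carries Stage I.1; the respondent now bears the burden.
Stage I.2 (respondent, a preponderance, weight is at least 52): (b) net 66−2=64 ≥ 52 — meets; (c) net 95−34=61 ≥ 52 — meets.
  All elements met at the final stage.
With every stage satisfied, the respondent prevails on this issue.
— Issue II —
At Stage II.1 the claimant must meet clear and convincing evidence (weight is at least 73): on (d) the weight is 69 less the opposing 3 gives net 66, which does not reach 73, so (d) does not meet the standard; on (e) the weight is 73 less the opposing 6 gives net 67, which does not reach 73, so (e) does not meet the standard.
  Not every element is met, so the claimant fails to carry Stage II.1.
The respondent prevails on this issue.
— Issue III —
At Stage III.1 the claimant must meet the balance of probabilities (weight exceeds 48): on (h) the weight is 66, which does exceed 48, so (h) meets the standard.
  Stage III.1 is satisfied; the claimant continues to bear the burden.
At Stage III.2 the claimant must meet the balance of probabilities (weight exceeds 48): on (i) the weight is 58, which does exceed 48, so (i) meets the standard; on (j) the weight is 57, which does exceed 48, so (j) meets the standard.
  All elements met at the final stage.
Every stage carried; the claimant prevails on this issue.
Per-issue: Issue I → respondent; Issue II → respondent; Issue III → claimant. The claimant must prevail on a majority of issues; overall, the respondent prevails.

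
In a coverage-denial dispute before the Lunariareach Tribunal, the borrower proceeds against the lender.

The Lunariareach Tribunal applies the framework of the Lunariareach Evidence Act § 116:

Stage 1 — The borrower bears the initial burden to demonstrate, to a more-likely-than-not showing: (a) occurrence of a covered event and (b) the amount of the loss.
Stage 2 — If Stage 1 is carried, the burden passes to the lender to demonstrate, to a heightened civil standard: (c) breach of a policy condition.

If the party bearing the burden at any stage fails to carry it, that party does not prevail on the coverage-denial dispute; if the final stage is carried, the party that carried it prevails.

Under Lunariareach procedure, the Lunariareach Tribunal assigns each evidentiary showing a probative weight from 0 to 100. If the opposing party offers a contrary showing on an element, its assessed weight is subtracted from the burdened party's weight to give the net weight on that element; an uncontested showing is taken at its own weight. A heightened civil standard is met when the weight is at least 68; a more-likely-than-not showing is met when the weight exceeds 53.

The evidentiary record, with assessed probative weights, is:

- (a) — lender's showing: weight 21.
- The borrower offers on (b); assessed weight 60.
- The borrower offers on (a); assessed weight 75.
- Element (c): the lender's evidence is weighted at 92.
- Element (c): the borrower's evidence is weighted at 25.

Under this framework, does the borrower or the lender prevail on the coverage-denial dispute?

borrower

Stage 1 (borrower, a more-likely-than-not showing, weight exceeds 53): (a) net 75−21=54 > 53 — meets; (b) 60 > 53 — meets.
  Stage 1 carried; the burden shifts to the lender.
Stage 2 (lender, a heightened civil standard, weight is at least 68): (c) net 92−25=67 < 68 — fails.
  The lender does not carry Stage 2.
So the borrower prevails.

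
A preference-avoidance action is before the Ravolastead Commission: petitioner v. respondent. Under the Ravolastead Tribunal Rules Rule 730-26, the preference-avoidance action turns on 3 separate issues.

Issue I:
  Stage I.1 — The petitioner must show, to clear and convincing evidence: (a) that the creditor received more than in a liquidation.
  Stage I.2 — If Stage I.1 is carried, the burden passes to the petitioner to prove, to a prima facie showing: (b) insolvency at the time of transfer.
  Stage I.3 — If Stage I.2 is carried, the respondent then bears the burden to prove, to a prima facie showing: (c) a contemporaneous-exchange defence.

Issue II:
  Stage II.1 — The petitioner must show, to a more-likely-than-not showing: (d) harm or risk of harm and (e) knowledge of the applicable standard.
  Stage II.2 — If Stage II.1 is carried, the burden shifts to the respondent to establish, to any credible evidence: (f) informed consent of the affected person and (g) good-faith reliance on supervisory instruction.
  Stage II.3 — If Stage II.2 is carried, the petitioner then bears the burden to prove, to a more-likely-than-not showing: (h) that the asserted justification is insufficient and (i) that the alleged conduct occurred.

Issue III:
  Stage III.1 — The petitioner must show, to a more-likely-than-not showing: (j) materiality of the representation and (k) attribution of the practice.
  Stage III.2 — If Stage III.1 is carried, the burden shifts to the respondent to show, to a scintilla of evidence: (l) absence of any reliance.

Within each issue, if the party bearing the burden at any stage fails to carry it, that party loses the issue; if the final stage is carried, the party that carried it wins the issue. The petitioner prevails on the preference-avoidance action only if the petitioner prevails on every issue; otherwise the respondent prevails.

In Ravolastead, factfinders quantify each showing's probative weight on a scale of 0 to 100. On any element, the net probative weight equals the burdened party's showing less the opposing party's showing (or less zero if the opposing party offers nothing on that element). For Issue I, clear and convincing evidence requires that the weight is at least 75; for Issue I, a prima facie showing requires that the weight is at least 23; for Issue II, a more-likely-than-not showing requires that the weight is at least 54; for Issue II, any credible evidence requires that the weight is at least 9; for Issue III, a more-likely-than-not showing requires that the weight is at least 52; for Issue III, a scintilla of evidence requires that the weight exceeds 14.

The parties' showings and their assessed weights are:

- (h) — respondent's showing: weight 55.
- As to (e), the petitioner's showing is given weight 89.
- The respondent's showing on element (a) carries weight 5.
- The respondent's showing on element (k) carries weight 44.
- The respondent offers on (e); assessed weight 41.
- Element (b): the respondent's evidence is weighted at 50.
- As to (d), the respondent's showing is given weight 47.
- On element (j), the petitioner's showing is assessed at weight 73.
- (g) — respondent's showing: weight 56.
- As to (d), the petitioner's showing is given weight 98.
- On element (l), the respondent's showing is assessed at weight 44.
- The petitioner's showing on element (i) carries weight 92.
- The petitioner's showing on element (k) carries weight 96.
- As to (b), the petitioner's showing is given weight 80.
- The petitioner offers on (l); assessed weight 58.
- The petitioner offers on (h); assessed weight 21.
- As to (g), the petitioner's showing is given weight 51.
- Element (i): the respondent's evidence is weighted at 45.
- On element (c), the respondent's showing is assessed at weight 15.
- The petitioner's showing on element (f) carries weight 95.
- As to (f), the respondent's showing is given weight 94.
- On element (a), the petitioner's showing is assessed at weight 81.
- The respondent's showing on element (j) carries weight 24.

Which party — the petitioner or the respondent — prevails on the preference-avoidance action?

respondent

— Issue I —
Stage I.1 — burden on petitioner; standard: clear and convincing evidence (weight is at least 75).
    (a): 81 − 5 = 76 ≥ 75 [met]
  Stage I.1 is satisfied; the petitioner continues to bear the burden.
Stage I.2 — burden on petitioner; standard: a prima facie showing (weight is at least 23).
    (b): 80 − 50 = 30 ≥ 23 [met]
  Stage I.2 is satisfied; the onus moves to the respondent.
Stage I.3 — burden on respondent; standard: a prima facie showing (weight is at least 23).
    (c): 15 < 23 [not met]
  Not every element is met, so the respondent fails to carry Stage I.3.
The petitioner prevails on this issue.
— Issue II —
Stage II.1 — burden on petitioner; standard: a more-likely-than-not showing (weight is at least 54).
    (d): 98 − 47 = 51 < 54 [not met]
    (e): 89 − 41 = 48 < 54 [not met]
  Stage II.1 not carried; the petitioner fails its burden.
So the respondent prevails on this issue.
— Issue III —
Stage III.1 (petitioner, a more-likely-than-not showing, weight is at least 52): (j) net 73−24=49 < 52 — fails; (k) net 96−44=52 ≥ 52 — meets.
  Not every element is met, so the petitioner fails to carry Stage III.1.
The analysis ends at Stage III.1; the respondent prevails on this issue.
Per-issue: Issue I → petitioner; Issue II → respondent; Issue III → respondent. The petitioner must prevail on every issue; overall, the respondent prevails.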